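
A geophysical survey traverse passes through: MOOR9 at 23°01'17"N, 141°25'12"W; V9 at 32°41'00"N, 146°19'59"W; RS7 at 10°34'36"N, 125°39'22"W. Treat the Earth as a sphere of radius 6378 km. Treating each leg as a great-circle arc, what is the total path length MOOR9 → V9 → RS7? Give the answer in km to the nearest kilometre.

4426 km

MOOR9: φ = +23.02139°, λ = -141.42000°
V9: φ = +32.68333°, λ = -146.33306°
RS7: φ = +10.57667°, λ = -125.65611°
MOOR9→V9: c = 0.184822 rad, d = 1178.79 km
V9→RS7: c = 0.509085 rad, d = 3246.94 km
Total = 1178.79 + 3246.94 = 4425.74 km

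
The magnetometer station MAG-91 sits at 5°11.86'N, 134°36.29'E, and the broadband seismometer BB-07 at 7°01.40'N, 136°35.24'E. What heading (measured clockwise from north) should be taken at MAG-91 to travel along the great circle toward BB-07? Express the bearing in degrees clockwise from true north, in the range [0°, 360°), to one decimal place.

MAG-91: φ = +5.19767°, λ = +134.60483°
BB-07: φ = +7.02333°, λ = +136.58733°
Δλ = 1.9825°
y = sin Δλ · cos φ₂ = 0.034335
x = cos φ₁ sin φ₂ − sin φ₁ cos φ₂ cos Δλ = 0.031912
θ = atan2(y, x) = 47.0941° → 47.0941° (mod 360°)

47.1°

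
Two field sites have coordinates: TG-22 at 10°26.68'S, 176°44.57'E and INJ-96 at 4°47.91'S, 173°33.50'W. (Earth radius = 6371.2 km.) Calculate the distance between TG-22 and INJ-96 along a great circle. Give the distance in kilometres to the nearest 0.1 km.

1239.3 km

TG-22: φ = -10.44467°, λ = +176.74283°
INJ-96: φ = -4.79850°, λ = -173.55833°
Δφ = 5.6462°,  Δλ = 9.6988°
a = sin²(Δφ/2) + cos φ₁ cos φ₂ sin²(Δλ/2) = 0.009429
c = 2·arcsin(√a) = 0.194515 rad = 11.1449°
d = R·c = 6371.2 × 0.194515 = 1239.3 km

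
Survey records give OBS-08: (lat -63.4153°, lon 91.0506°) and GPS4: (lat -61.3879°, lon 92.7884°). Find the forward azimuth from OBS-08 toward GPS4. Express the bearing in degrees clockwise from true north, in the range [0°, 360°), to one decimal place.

22.4°

Δλ = 1.7378°
y = sin Δλ · cos φ₂ = 0.014522
x = cos φ₁ sin φ₂ − sin φ₁ cos φ₂ cos Δλ = 0.035180
θ = atan2(y, x) = 22.4305° → 22.4305° (mod 360°)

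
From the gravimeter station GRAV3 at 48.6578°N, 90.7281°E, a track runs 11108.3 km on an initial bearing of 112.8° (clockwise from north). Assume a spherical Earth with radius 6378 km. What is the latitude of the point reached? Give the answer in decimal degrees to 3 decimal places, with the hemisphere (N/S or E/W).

δ = d/R = 11108.3/6378 = 1.741659 rad
φ₂ = arcsin(sin φ₁ cos δ + cos φ₁ sin δ cos θ)
   = arcsin(0.75078·-0.17003 + 0.66055·0.98544·-0.38752) = -22.32776°
λ₂ = λ₁ + atan2(sin θ sin δ cos φ₁, cos δ − sin φ₁ sin φ₂) = 169.86167°

22.328°S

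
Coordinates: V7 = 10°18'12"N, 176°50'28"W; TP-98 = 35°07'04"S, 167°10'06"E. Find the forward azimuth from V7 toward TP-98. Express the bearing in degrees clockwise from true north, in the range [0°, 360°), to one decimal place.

197.7°

V7: φ = +10.30333°, λ = -176.84111°
TP-98: φ = -35.11778°, λ = +167.16833°
Δλ = -15.9906°
y = sin Δλ · cos φ₂ = -0.225334
x = cos φ₁ sin φ₂ − sin φ₁ cos φ₂ cos Δλ = -0.706624
θ = atan2(y, x) = -162.3131° → 197.6869° (mod 360°)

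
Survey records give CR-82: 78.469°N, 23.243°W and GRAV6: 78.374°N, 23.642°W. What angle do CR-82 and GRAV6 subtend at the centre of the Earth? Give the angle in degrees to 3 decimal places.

0.124°

Δφ = -0.0950°,  Δλ = -0.3990°
a = sin²(Δφ/2) + cos φ₁ cos φ₂ sin²(Δλ/2) = 0.000001
c = 2·arcsin(√a) = 0.002169 rad = 0.1243°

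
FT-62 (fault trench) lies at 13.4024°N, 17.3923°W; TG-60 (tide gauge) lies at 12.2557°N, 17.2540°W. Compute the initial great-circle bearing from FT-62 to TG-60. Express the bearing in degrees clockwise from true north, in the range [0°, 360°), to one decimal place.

Δλ = 0.1383°
y = sin Δλ · cos φ₂ = 0.002359
x = cos φ₁ sin φ₂ − sin φ₁ cos φ₂ cos Δλ = -0.020012
θ = atan2(y, x) = 173.2776° → 173.2776° (mod 360°)

173.3°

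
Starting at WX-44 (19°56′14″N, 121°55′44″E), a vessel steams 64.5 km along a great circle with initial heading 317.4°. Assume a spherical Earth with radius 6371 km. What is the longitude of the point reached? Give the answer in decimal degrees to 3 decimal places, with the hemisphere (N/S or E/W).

WX-44: φ = +19.93722°, λ = +121.92889°
δ = d/R = 64.5/6371 = 0.010124 rad
φ₂ = arcsin(sin φ₁ cos δ + cos φ₁ sin δ cos θ)
   = arcsin(0.34099·0.99995 + 0.94007·0.01012·0.73610) = 20.36371°
λ₂ = λ₁ + atan2(sin θ sin δ cos φ₁, cos δ − sin φ₁ sin φ₂) = 121.51009°

121.510°E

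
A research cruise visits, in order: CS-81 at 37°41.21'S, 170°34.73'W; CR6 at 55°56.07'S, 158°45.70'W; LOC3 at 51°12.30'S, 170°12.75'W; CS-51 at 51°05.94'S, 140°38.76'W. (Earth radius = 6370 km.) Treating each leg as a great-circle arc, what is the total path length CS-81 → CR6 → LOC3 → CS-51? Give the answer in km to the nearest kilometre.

5179 km

CS-81: φ = -37.68683°, λ = -170.57883°
CR6: φ = -55.93450°, λ = -158.76167°
LOC3: φ = -51.20500°, λ = -170.21250°
CS-51: φ = -51.09900°, λ = -140.64600°
CS-81→CR6: c = 0.347235 rad, d = 2211.89 km
CR6→LOC3: c = 0.144281 rad, d = 919.07 km
LOC3→CS-51: c = 0.321493 rad, d = 2047.91 km
Total = 2211.89 + 919.07 + 2047.91 = 5178.87 km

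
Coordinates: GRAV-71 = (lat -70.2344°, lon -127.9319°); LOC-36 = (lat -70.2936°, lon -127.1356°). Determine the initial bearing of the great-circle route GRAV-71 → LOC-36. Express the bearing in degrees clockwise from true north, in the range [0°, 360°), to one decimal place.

102.8°

Δλ = 0.7963°
y = sin Δλ · cos φ₂ = 0.004686
x = cos φ₁ sin φ₂ − sin φ₁ cos φ₂ cos Δλ = -0.001064
θ = atan2(y, x) = 102.7905° → 102.7905° (mod 360°)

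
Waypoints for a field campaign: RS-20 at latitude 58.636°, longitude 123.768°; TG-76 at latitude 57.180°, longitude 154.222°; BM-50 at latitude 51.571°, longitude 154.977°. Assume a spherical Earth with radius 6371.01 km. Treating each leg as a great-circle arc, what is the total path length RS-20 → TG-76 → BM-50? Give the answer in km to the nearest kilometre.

2416 km

RS-20→TG-76: c = 0.281074 rad, d = 1790.73 km
TG-76→BM-50: c = 0.098194 rad, d = 625.60 km
Total = 1790.73 + 625.60 = 2416.32 km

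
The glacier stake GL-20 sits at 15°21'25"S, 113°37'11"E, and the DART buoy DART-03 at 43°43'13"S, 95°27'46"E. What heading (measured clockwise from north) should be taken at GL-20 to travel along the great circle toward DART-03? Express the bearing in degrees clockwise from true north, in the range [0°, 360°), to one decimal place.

GL-20: φ = -15.35694°, λ = +113.61972°
DART-03: φ = -43.72028°, λ = +95.46278°
Δλ = -18.1569°
y = sin Δλ · cos φ₂ = -0.225216
x = cos φ₁ sin φ₂ − sin φ₁ cos φ₂ cos Δλ = -0.484592
θ = atan2(y, x) = -155.0732° → 204.9268° (mod 360°)

204.9°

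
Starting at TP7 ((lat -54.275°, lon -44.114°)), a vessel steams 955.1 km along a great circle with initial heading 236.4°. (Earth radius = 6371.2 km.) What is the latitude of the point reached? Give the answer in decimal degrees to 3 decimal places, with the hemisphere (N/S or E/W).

δ = d/R = 955.1/6371.2 = 0.149909 rad
φ₂ = arcsin(sin φ₁ cos δ + cos φ₁ sin δ cos θ)
   = arcsin(-0.81183·0.98878 + 0.58390·0.14935·-0.55339) = -58.31861°
λ₂ = λ₁ + atan2(sin θ sin δ cos φ₁, cos δ − sin φ₁ sin φ₂) = -57.81500°

58.319°S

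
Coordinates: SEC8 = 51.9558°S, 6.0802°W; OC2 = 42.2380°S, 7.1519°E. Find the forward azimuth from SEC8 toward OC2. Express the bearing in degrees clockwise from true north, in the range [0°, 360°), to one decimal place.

47.9°

Δλ = 13.2321°
y = sin Δλ · cos φ₂ = 0.169465
x = cos φ₁ sin φ₂ − sin φ₁ cos φ₂ cos Δλ = 0.153316
θ = atan2(y, x) = 47.8643° → 47.8643° (mod 360°)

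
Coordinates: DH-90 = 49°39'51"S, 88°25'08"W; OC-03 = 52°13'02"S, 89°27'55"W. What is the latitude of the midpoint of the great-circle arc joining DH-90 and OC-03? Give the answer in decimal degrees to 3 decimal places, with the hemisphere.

DH-90: φ = -49.66417°, λ = -88.41889°
OC-03: φ = -52.21722°, λ = -89.46528°
Bx = cos φ₂ cos Δλ = 0.612567,  By = cos φ₂ sin Δλ = -0.011189
φₘ = atan2(sin φ₁ + sin φ₂, √((cos φ₁ + Bx)² + By²)) = -50.94186°
λₘ = λ₁ + atan2(By, cos φ₁ + Bx) = -88.92772°

50.942°S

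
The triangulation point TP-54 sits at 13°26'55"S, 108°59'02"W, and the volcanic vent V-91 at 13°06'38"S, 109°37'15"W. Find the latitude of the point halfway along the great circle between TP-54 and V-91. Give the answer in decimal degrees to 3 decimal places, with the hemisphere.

TP-54: φ = -13.44861°, λ = -108.98389°
V-91: φ = -13.11056°, λ = -109.62083°
Bx = cos φ₂ cos Δλ = 0.973874,  By = cos φ₂ sin Δλ = -0.010827
φₘ = atan2(sin φ₁ + sin φ₂, √((cos φ₁ + Bx)² + By²)) = -13.27978°
λₘ = λ₁ + atan2(By, cos φ₁ + Bx) = -109.30258°

13.280°S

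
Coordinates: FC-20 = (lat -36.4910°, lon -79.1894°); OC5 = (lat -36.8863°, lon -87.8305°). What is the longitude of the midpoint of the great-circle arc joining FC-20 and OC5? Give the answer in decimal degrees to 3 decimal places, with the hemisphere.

83.499°W

Bx = cos φ₂ cos Δλ = 0.790749,  By = cos φ₂ sin Δλ = -0.120170
φₘ = atan2(sin φ₁ + sin φ₂, √((cos φ₁ + Bx)² + By²)) = -36.76680°
λₘ = λ₁ + atan2(By, cos φ₁ + Bx) = -83.49882°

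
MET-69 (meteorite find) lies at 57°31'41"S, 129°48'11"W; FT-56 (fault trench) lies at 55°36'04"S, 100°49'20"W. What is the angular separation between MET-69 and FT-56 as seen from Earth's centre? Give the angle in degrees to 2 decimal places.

MET-69: φ = -57.52806°, λ = -129.80306°
FT-56: φ = -55.60111°, λ = -100.82222°
Δφ = 1.9269°,  Δλ = 28.9808°
a = sin²(Δφ/2) + cos φ₁ cos φ₂ sin²(Δλ/2) = 0.019273
c = 2·arcsin(√a) = 0.278554 rad = 15.9600°

15.96°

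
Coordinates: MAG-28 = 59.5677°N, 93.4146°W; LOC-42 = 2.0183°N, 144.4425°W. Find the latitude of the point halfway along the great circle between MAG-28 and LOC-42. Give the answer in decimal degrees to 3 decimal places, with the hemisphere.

Bx = cos φ₂ cos Δλ = 0.628552,  By = cos φ₂ sin Δλ = -0.776970
φₘ = atan2(sin φ₁ + sin φ₂, √((cos φ₁ + Bx)² + By²)) = 33.12201°
λₘ = λ₁ + atan2(By, cos φ₁ + Bx) = -127.80670°

33.122°N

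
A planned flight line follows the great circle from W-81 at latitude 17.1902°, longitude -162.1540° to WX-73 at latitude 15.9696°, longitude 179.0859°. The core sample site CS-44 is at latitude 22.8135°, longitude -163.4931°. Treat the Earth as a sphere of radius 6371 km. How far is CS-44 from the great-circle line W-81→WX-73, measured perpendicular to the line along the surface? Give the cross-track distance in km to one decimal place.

628.4 km

δ₁₃ = central angle W-81→CS-44 = 0.100570 rad  (haversine)
θ₁₃ = bearing W-81→CS-44 = 347.611°,  θ₁₂ = bearing W-81→WX-73 = 268.850°
dₓₜ = R·arcsin(sin δ₁₃ · sin(θ₁₃ − θ₁₂)) = 6371·arcsin(0.10040·sin(78.761°)) = 628.400 km
|dₓₜ| = 628.400 km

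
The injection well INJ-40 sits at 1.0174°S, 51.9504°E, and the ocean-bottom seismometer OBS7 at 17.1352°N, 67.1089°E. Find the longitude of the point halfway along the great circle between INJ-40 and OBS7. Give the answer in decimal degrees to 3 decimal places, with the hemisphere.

Bx = cos φ₂ cos Δλ = 0.922363,  By = cos φ₂ sin Δλ = 0.249883
φₘ = atan2(sin φ₁ + sin φ₂, √((cos φ₁ + Bx)² + By²)) = 8.12895°
λₘ = λ₁ + atan2(By, cos φ₁ + Bx) = 59.35721°

59.357°E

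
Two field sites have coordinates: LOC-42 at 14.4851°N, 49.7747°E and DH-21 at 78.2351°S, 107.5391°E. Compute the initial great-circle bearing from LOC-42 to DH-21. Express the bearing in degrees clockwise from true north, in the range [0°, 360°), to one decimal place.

Δλ = 57.7644°
y = sin Δλ · cos φ₂ = 0.172468
x = cos φ₁ sin φ₂ − sin φ₁ cos φ₂ cos Δλ = -0.975077
θ = atan2(y, x) = 169.9695° → 169.9695° (mod 360°)

170.0°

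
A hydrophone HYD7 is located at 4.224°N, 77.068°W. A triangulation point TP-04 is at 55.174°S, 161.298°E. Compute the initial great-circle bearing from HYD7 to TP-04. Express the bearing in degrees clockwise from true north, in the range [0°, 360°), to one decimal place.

211.4°

Δλ = -121.6340°
y = sin Δλ · cos φ₂ = -0.486232
x = cos φ₁ sin φ₂ − sin φ₁ cos φ₂ cos Δλ = -0.796598
θ = atan2(y, x) = -148.6007° → 211.3993° (mod 360°)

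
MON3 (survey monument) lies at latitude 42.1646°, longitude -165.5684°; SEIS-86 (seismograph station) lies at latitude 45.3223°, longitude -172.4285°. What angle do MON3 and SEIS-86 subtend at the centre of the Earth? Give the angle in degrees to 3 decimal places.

Δφ = 3.1577°,  Δλ = -6.8601°
a = sin²(Δφ/2) + cos φ₁ cos φ₂ sin²(Δλ/2) = 0.002625
c = 2·arcsin(√a) = 0.102509 rad = 5.8733°

5.873°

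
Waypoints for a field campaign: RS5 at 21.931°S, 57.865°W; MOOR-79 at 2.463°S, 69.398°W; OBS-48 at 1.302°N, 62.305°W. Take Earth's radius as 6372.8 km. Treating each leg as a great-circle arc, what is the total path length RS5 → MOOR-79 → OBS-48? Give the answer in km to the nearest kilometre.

RS5→MOOR-79: c = 0.392081 rad, d = 2498.65 km
MOOR-79→OBS-48: c = 0.140130 rad, d = 893.02 km
Total = 2498.65 + 893.02 = 3391.67 km

3392 km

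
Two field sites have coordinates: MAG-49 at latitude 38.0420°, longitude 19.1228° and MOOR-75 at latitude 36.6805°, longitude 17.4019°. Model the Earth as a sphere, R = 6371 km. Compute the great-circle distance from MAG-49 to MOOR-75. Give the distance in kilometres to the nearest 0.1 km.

214.6 km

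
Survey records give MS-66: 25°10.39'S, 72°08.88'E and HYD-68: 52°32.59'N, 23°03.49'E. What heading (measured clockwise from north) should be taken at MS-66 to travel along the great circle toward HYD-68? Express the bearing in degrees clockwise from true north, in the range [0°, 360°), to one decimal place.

332.6°

MS-66: φ = -25.17317°, λ = +72.14800°
HYD-68: φ = +52.54317°, λ = +23.05817°
Δλ = -49.0898°
y = sin Δλ · cos φ₂ = -0.459612
x = cos φ₁ sin φ₂ − sin φ₁ cos φ₂ cos Δλ = 0.887827
θ = atan2(y, x) = -27.3698° → 332.6302° (mod 360°)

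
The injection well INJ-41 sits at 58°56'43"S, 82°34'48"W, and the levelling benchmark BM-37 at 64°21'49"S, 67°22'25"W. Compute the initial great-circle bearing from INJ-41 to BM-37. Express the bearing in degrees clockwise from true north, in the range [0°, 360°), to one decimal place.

133.4°

INJ-41: φ = -58.94528°, λ = -82.58000°
BM-37: φ = -64.36361°, λ = -67.37361°
Δλ = 15.2064°
y = sin Δλ · cos φ₂ = 0.113485
x = cos φ₁ sin φ₂ − sin φ₁ cos φ₂ cos Δλ = -0.107404
θ = atan2(y, x) = 133.4232° → 133.4232° (mod 360°)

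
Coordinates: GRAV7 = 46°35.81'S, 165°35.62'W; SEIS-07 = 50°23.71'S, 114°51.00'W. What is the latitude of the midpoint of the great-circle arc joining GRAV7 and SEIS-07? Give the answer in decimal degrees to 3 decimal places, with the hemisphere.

51.353°S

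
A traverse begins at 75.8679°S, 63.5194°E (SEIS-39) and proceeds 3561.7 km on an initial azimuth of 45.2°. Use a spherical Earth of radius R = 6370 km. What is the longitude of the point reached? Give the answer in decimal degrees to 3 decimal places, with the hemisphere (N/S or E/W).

96.984°E

δ = d/R = 3561.7/6370 = 0.559137 rad
φ₂ = arcsin(sin φ₁ cos δ + cos φ₁ sin δ cos θ)
   = arcsin(-0.96974·0.84771 + 0.24416·0.53045·0.70463) = -46.95326°
λ₂ = λ₁ + atan2(sin θ sin δ cos φ₁, cos δ − sin φ₁ sin φ₂) = 96.98374°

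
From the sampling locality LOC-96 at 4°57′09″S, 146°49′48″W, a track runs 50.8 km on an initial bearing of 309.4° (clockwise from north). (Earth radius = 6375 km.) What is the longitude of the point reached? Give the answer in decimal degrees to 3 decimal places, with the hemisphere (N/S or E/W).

147.184°W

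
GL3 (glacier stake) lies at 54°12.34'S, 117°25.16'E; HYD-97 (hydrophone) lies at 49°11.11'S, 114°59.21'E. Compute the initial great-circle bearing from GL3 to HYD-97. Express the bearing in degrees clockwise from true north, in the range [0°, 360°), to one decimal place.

342.3°

GL3: φ = -54.20567°, λ = +117.41933°
HYD-97: φ = -49.18517°, λ = +114.98683°
Δλ = -2.4325°
y = sin Δλ · cos φ₂ = -0.027741
x = cos φ₁ sin φ₂ − sin φ₁ cos φ₂ cos Δλ = 0.087034
θ = atan2(y, x) = -17.6790° → 342.3210° (mod 360°)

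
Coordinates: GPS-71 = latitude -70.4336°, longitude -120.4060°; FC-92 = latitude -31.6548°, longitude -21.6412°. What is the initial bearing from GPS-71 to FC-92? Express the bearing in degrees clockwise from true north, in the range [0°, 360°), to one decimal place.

109.5°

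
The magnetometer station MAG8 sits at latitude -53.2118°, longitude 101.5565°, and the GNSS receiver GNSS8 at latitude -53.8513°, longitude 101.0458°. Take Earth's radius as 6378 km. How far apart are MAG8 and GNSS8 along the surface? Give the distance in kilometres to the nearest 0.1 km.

78.8 km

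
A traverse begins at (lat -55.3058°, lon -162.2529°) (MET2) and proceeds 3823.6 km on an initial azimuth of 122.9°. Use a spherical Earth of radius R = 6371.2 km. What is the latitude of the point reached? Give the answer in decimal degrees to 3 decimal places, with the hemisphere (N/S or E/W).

58.554°S

δ = d/R = 3823.6/6371.2 = 0.600138 rad
φ₂ = arcsin(sin φ₁ cos δ + cos φ₁ sin δ cos θ)
   = arcsin(-0.82220·0.82526 + 0.56920·0.56476·-0.54317) = -58.55437°
λ₂ = λ₁ + atan2(sin θ sin δ cos φ₁, cos δ − sin φ₁ sin φ₂) = -96.89455°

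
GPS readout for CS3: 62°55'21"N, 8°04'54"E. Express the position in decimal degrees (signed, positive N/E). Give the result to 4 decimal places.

+62.9225°, +8.0817°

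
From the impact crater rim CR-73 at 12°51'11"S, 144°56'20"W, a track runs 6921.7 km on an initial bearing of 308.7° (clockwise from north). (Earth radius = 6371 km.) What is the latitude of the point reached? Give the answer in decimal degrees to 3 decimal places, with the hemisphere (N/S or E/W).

25.841°N

CR-73: φ = -12.85306°, λ = -144.93889°
δ = d/R = 6921.7/6371 = 1.086439 rad
φ₂ = arcsin(sin φ₁ cos δ + cos φ₁ sin δ cos θ)
   = arcsin(-0.22245·0.46564 + 0.97494·0.88497·0.62524) = 25.84112°
λ₂ = λ₁ + atan2(sin θ sin δ cos φ₁, cos δ − sin φ₁ sin φ₂) = 164.94053°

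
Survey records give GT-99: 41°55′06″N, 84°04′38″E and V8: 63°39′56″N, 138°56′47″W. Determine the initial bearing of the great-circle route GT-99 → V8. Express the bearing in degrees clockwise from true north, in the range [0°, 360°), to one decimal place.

GT-99: φ = +41.91833°, λ = +84.07722°
V8: φ = +63.66556°, λ = -138.94639°
Δλ = 136.9764°
y = sin Δλ · cos φ₂ = 0.302675
x = cos φ₁ sin φ₂ − sin φ₁ cos φ₂ cos Δλ = 0.883538
θ = atan2(y, x) = 18.9100° → 18.9100° (mod 360°)

18.9°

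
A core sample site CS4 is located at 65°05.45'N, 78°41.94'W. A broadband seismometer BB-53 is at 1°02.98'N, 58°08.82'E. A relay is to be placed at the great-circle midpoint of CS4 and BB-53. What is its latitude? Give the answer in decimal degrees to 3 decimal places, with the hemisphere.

50.970°N

CS4: φ = +65.09083°, λ = -78.69900°
BB-53: φ = +1.04967°, λ = +58.14700°
Bx = cos φ₂ cos Δλ = -0.729396,  By = cos φ₂ sin Δλ = 0.683847
φₘ = atan2(sin φ₁ + sin φ₂, √((cos φ₁ + Bx)² + By²)) = 50.96989°
λₘ = λ₁ + atan2(By, cos φ₁ + Bx) = 35.56243°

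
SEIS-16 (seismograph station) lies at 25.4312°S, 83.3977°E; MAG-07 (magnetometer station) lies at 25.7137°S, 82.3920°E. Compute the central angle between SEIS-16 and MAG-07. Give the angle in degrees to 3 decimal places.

Δφ = -0.2825°,  Δλ = -1.0057°
a = sin²(Δφ/2) + cos φ₁ cos φ₂ sin²(Δλ/2) = 0.000069
c = 2·arcsin(√a) = 0.016583 rad = 0.9501°

0.950°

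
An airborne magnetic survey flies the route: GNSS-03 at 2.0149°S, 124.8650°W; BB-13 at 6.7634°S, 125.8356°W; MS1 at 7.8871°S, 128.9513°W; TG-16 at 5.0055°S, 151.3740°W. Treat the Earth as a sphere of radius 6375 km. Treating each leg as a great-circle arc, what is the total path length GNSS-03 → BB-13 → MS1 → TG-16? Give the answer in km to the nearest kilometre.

3404 km

GNSS-03→BB-13: c = 0.084580 rad, d = 539.20 km
BB-13→MS1: c = 0.057390 rad, d = 365.86 km
MS1→TG-16: c = 0.392041 rad, d = 2499.26 km
Total = 539.20 + 365.86 + 2499.26 = 3404.31 km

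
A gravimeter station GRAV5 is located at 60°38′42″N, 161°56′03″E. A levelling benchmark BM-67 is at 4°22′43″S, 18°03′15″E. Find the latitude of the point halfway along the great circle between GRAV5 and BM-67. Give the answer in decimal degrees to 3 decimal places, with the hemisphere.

GRAV5: φ = +60.64500°, λ = +161.93417°
BM-67: φ = -4.37861°, λ = +18.05417°
Bx = cos φ₂ cos Δλ = -0.805427,  By = cos φ₂ sin Δλ = -0.587758
φₘ = atan2(sin φ₁ + sin φ₂, √((cos φ₁ + Bx)² + By²)) = 50.01486°
λₘ = λ₁ + atan2(By, cos φ₁ + Bx) = 43.73007°

50.015°N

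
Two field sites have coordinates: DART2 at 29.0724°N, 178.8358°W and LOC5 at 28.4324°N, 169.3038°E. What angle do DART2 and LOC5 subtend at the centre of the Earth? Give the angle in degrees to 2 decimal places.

10.41°

Δφ = -0.6400°,  Δλ = -11.8604°
a = sin²(Δφ/2) + cos φ₁ cos φ₂ sin²(Δλ/2) = 0.008235
c = 2·arcsin(√a) = 0.181747 rad = 10.4134°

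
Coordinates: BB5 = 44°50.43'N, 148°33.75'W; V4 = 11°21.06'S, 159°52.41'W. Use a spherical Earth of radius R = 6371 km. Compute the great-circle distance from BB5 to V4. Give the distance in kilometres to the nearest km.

BB5: φ = +44.84050°, λ = -148.56250°
V4: φ = -11.35100°, λ = -159.87350°
Δφ = -56.1915°,  Δλ = -11.3110°
a = sin²(Δφ/2) + cos φ₁ cos φ₂ sin²(Δλ/2) = 0.228542
c = 2·arcsin(√a) = 0.996891 rad = 57.1176°
d = R·c = 6371 × 0.996891 = 6351.2 km

6351 km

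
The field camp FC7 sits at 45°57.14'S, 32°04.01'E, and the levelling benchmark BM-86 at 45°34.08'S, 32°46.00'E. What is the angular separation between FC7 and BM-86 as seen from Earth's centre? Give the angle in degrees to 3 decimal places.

0.621°

FC7: φ = -45.95233°, λ = +32.06683°
BM-86: φ = -45.56800°, λ = +32.76667°
Δφ = 0.3843°,  Δλ = 0.6998°
a = sin²(Δφ/2) + cos φ₁ cos φ₂ sin²(Δλ/2) = 0.000029
c = 2·arcsin(√a) = 0.010845 rad = 0.6214°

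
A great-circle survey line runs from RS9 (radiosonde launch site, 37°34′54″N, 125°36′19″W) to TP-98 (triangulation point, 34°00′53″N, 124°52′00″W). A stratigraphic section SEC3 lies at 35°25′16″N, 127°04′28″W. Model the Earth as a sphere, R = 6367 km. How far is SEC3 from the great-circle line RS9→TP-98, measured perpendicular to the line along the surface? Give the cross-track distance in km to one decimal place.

171.6 km

RS9: φ = +37.58167°, λ = -125.60528°
TP-98: φ = +34.01472°, λ = -124.86667°
SEC3: φ = +35.42111°, λ = -127.07444°
δ₁₃ = central angle RS9→SEC3 = 0.042973 rad  (haversine)
θ₁₃ = bearing RS9→SEC3 = 209.101°,  θ₁₂ = bearing RS9→TP-98 = 170.248°
dₓₜ = R·arcsin(sin δ₁₃ · sin(θ₁₃ − θ₁₂)) = 6367·arcsin(0.04296·sin(38.853°)) = 171.609 km
|dₓₜ| = 171.609 km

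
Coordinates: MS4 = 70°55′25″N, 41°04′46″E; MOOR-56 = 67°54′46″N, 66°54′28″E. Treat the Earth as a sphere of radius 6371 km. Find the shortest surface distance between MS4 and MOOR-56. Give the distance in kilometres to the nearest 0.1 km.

MS4: φ = +70.92361°, λ = +41.07944°
MOOR-56: φ = +67.91278°, λ = +66.90778°
Δφ = -3.0108°,  Δλ = 25.8283°
a = sin²(Δφ/2) + cos φ₁ cos φ₂ sin²(Δλ/2) = 0.006828
c = 2·arcsin(√a) = 0.165458 rad = 9.4801°
d = R·c = 6371 × 0.165458 = 1054.1 km

1054.1 km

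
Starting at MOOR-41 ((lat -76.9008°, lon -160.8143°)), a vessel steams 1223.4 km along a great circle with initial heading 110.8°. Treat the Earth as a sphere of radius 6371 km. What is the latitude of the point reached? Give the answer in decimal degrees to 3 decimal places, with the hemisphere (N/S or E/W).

δ = d/R = 1223.4/6371 = 0.192026 rad
φ₂ = arcsin(sin φ₁ cos δ + cos φ₁ sin δ cos θ)
   = arcsin(-0.97398·0.98162 + 0.22664·0.19085·-0.35511) = -76.27279°
λ₂ = λ₁ + atan2(sin θ sin δ cos φ₁, cos δ − sin φ₁ sin φ₂) = -112.06476°

76.273°S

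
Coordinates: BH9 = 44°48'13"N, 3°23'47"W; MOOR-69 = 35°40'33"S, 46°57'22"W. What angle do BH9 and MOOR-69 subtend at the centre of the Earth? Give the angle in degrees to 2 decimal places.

BH9: φ = +44.80361°, λ = -3.39639°
MOOR-69: φ = -35.67583°, λ = -46.95611°
Δφ = -80.4794°,  Δλ = -43.5597°
a = sin²(Δφ/2) + cos φ₁ cos φ₂ sin²(Δλ/2) = 0.496649
c = 2·arcsin(√a) = 1.564094 rad = 89.6160°

89.62°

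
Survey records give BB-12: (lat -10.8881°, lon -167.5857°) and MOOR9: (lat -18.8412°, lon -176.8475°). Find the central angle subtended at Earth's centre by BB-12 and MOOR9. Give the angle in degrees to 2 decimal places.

11.97°

Δφ = -7.9531°,  Δλ = -9.2618°
a = sin²(Δφ/2) + cos φ₁ cos φ₂ sin²(Δλ/2) = 0.010867
c = 2·arcsin(√a) = 0.208871 rad = 11.9675°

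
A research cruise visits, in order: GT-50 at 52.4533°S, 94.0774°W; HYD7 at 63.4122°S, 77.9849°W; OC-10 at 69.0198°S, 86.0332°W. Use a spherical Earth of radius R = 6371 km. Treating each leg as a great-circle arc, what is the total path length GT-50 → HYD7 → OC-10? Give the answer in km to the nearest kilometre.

2255 km

GT-50→HYD7: c = 0.241099 rad, d = 1536.04 km
HYD7→OC-10: c = 0.112878 rad, d = 719.15 km
Total = 1536.04 + 719.15 = 2255.19 km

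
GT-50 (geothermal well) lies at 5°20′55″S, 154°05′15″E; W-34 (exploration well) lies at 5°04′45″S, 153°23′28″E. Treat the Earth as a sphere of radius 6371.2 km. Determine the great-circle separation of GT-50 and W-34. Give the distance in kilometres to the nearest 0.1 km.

82.7 km

GT-50: φ = -5.34861°, λ = +154.08750°
W-34: φ = -5.07917°, λ = +153.39111°
Δφ = 0.2694°,  Δλ = -0.6964°
a = sin²(Δφ/2) + cos φ₁ cos φ₂ sin²(Δλ/2) = 0.000042
c = 2·arcsin(√a) = 0.012985 rad = 0.7440°
d = R·c = 6371.2 × 0.012985 = 82.7 km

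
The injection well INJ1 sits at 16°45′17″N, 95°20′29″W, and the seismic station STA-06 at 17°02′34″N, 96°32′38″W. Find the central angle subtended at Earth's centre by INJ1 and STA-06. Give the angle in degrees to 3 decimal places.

INJ1: φ = +16.75472°, λ = -95.34139°
STA-06: φ = +17.04278°, λ = -96.54389°
Δφ = 0.2881°,  Δλ = -1.2025°
a = sin²(Δφ/2) + cos φ₁ cos φ₂ sin²(Δλ/2) = 0.000107
c = 2·arcsin(√a) = 0.020701 rad = 1.1861°

1.186°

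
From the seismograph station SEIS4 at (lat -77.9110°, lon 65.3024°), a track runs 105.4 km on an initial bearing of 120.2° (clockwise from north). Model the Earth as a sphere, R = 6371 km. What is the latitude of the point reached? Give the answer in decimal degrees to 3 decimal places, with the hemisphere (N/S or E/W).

78.359°S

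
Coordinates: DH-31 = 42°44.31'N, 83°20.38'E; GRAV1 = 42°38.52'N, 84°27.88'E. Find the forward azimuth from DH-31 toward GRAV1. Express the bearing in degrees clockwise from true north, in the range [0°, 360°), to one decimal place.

96.3°

DH-31: φ = +42.73850°, λ = +83.33967°
GRAV1: φ = +42.64200°, λ = +84.46467°
Δλ = 1.1250°
y = sin Δλ · cos φ₂ = 0.014443
x = cos φ₁ sin φ₂ − sin φ₁ cos φ₂ cos Δλ = -0.001588
θ = atan2(y, x) = 96.2747° → 96.2747° (mod 360°)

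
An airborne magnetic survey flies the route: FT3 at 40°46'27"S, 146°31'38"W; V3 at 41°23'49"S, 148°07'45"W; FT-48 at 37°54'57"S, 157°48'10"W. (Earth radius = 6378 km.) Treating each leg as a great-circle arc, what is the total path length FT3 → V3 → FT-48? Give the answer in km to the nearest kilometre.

1066 km

FT3: φ = -40.77417°, λ = -146.52722°
V3: φ = -41.39694°, λ = -148.12917°
FT-48: φ = -37.91583°, λ = -157.80278°
FT3→V3: c = 0.023711 rad, d = 151.23 km
V3→FT-48: c = 0.143371 rad, d = 914.42 km
Total = 151.23 + 914.42 = 1065.65 km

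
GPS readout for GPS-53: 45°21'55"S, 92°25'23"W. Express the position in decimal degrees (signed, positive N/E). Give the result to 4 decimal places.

-45.3653°, -92.4231°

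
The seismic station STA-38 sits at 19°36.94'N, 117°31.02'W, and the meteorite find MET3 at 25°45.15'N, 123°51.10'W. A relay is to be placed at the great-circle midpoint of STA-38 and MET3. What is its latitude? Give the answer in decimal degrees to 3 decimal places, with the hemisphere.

STA-38: φ = +19.61567°, λ = -117.51700°
MET3: φ = +25.75250°, λ = -123.85167°
Bx = cos φ₂ cos Δλ = 0.895180,  By = cos φ₂ sin Δλ = -0.099377
φₘ = atan2(sin φ₁ + sin φ₂, √((cos φ₁ + Bx)² + By²)) = 22.71525°
λₘ = λ₁ + atan2(By, cos φ₁ + Bx) = -120.61329°

22.715°N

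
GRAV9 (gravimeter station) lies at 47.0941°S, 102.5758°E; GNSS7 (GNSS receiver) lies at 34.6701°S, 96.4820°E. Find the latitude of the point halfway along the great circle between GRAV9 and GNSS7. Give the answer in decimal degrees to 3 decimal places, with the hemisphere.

Bx = cos φ₂ cos Δλ = 0.817794,  By = cos φ₂ sin Δλ = -0.087307
φₘ = atan2(sin φ₁ + sin φ₂, √((cos φ₁ + Bx)² + By²)) = -40.92186°
λₘ = λ₁ + atan2(By, cos φ₁ + Bx) = 99.24153°

40.922°S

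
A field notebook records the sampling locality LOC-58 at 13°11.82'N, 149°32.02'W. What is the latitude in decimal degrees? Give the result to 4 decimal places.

13.1970°N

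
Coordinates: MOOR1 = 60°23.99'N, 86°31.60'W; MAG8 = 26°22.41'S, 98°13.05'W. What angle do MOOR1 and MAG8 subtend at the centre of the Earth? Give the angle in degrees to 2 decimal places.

87.30°

MOOR1: φ = +60.39983°, λ = -86.52667°
MAG8: φ = -26.37350°, λ = -98.21750°
Δφ = -86.7733°,  Δλ = -11.6908°
a = sin²(Δφ/2) + cos φ₁ cos φ₂ sin²(Δλ/2) = 0.476447
c = 2·arcsin(√a) = 1.523673 rad = 87.3000°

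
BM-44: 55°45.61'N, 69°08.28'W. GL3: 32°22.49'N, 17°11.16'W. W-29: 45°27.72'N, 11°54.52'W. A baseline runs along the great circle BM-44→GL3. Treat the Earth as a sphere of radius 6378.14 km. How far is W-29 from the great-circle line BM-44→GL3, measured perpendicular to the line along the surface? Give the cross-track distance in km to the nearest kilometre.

1271 km

BM-44: φ = +55.76017°, λ = -69.13800°
GL3: φ = +32.37483°, λ = -17.18600°
W-29: φ = +45.46200°, λ = -11.90867°
δ₁₃ = central angle BM-44→W-29 = 0.638717 rad  (haversine)
θ₁₃ = bearing BM-44→W-29 = 81.589°,  θ₁₂ = bearing BM-44→GL3 = 100.979°
dₓₜ = R·arcsin(sin δ₁₃ · sin(θ₁₃ − θ₁₂)) = 6378.14·arcsin(0.59617·sin(-19.391°)) = -1270.840 km
|dₓₜ| = 1270.840 km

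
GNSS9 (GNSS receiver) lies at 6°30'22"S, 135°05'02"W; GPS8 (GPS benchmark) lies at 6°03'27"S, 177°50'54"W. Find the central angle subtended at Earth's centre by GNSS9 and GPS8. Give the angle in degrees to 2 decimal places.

42.50°

GNSS9: φ = -6.50611°, λ = -135.08389°
GPS8: φ = -6.05750°, λ = -177.84833°
Δφ = 0.4486°,  Δλ = -42.7644°
a = sin²(Δφ/2) + cos φ₁ cos φ₂ sin²(Δλ/2) = 0.131346
c = 2·arcsin(√a) = 0.741720 rad = 42.4974°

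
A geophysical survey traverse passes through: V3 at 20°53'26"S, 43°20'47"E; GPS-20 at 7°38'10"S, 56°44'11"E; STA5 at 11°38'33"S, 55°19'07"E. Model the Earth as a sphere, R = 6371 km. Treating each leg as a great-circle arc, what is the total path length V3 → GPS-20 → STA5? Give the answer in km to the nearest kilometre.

2532 km

V3: φ = -20.89056°, λ = +43.34639°
GPS-20: φ = -7.63611°, λ = +56.73639°
STA5: φ = -11.64250°, λ = +55.31861°
V3→GPS-20: c = 0.323307 rad, d = 2059.79 km
GPS-20→STA5: c = 0.074056 rad, d = 471.81 km
Total = 2059.79 + 471.81 = 2531.60 km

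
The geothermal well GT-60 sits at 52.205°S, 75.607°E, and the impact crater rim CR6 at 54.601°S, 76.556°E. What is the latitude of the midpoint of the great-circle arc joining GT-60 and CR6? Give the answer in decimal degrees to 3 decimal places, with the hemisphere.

Bx = cos φ₂ cos Δλ = 0.579187,  By = cos φ₂ sin Δλ = 0.009594
φₘ = atan2(sin φ₁ + sin φ₂, √((cos φ₁ + Bx)² + By²)) = -53.40394°
λₘ = λ₁ + atan2(By, cos φ₁ + Bx) = 76.06814°

53.404°S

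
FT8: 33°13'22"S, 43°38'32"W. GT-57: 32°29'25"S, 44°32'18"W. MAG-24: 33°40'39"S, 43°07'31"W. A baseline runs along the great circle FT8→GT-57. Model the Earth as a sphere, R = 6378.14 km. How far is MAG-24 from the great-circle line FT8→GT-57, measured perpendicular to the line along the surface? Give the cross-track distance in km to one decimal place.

3.3 km

FT8: φ = -33.22278°, λ = -43.64222°
GT-57: φ = -32.49028°, λ = -44.53833°
MAG-24: φ = -33.67750°, λ = -43.12528°
δ₁₃ = central angle FT8→MAG-24 = 0.010939 rad  (haversine)
θ₁₃ = bearing FT8→MAG-24 = 136.655°,  θ₁₂ = bearing FT8→GT-57 = 313.975°
dₓₜ = R·arcsin(sin δ₁₃ · sin(θ₁₃ − θ₁₂)) = 6378.14·arcsin(0.01094·sin(-177.319°)) = -3.263 km
|dₓₜ| = 3.263 km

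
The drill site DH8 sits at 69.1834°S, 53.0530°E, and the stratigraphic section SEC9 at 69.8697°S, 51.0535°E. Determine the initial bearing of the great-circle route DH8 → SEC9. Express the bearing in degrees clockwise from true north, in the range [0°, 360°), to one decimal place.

224.6°

Δλ = -1.9995°
y = sin Δλ · cos φ₂ = -0.012008
x = cos φ₁ sin φ₂ − sin φ₁ cos φ₂ cos Δλ = -0.012174
θ = atan2(y, x) = -135.3931° → 224.6069° (mod 360°)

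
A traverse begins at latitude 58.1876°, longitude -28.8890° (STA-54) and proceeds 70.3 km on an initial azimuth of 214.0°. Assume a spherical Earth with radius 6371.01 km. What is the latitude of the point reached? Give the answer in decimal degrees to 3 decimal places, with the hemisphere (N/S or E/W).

δ = d/R = 70.3/6371.01 = 0.011034 rad
φ₂ = arcsin(sin φ₁ cos δ + cos φ₁ sin δ cos θ)
   = arcsin(0.84978·0.99994 + 0.52714·0.01103·-0.82904) = 57.66173°
λ₂ = λ₁ + atan2(sin θ sin δ cos φ₁, cos δ − sin φ₁ sin φ₂) = -29.54992°

57.662°N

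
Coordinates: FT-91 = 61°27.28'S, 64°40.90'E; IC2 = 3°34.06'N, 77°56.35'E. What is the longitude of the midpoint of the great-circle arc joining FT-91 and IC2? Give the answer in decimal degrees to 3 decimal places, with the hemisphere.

FT-91: φ = -61.45467°, λ = +64.68167°
IC2: φ = +3.56767°, λ = +77.93917°
Bx = cos φ₂ cos Δλ = 0.971463,  By = cos φ₂ sin Δλ = 0.228883
φₘ = atan2(sin φ₁ + sin φ₂, √((cos φ₁ + Bx)² + By²)) = -29.08614°
λₘ = λ₁ + atan2(By, cos φ₁ + Bx) = 73.65599°

73.656°E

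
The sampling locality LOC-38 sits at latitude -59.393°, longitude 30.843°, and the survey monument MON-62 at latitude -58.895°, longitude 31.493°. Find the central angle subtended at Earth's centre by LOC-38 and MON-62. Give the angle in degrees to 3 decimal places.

0.599°

Δφ = 0.4980°,  Δλ = 0.6500°
a = sin²(Δφ/2) + cos φ₁ cos φ₂ sin²(Δλ/2) = 0.000027
c = 2·arcsin(√a) = 0.010459 rad = 0.5993°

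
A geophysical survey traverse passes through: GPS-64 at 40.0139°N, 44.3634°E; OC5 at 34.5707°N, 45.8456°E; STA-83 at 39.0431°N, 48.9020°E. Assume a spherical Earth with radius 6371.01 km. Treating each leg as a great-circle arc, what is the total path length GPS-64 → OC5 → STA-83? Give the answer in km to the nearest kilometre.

GPS-64→OC5: c = 0.097201 rad, d = 619.27 km
OC5→STA-83: c = 0.088964 rad, d = 566.79 km
Total = 619.27 + 566.79 = 1186.06 km

1186 km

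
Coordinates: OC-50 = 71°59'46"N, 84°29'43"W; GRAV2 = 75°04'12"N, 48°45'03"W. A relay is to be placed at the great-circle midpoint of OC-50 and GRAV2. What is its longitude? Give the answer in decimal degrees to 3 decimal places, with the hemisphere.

OC-50: φ = +71.99611°, λ = -84.49528°
GRAV2: φ = +75.07000°, λ = -48.75083°
Bx = cos φ₂ cos Δλ = 0.209108,  By = cos φ₂ sin Δλ = 0.150505
φₘ = atan2(sin φ₁ + sin φ₂, √((cos φ₁ + Bx)² + By²)) = 74.28114°
λₘ = λ₁ + atan2(By, cos φ₁ + Bx) = -68.29964°

68.300°W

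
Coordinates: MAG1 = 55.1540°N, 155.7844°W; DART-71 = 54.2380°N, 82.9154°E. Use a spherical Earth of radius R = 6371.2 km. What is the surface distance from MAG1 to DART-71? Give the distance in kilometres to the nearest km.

Δφ = -0.9160°,  Δλ = -121.3002°
a = sin²(Δφ/2) + cos φ₁ cos φ₂ sin²(Δλ/2) = 0.253764
c = 2·arcsin(√a) = 1.055869 rad = 60.4969°
d = R·c = 6371.2 × 1.055869 = 6727.2 km

6727 km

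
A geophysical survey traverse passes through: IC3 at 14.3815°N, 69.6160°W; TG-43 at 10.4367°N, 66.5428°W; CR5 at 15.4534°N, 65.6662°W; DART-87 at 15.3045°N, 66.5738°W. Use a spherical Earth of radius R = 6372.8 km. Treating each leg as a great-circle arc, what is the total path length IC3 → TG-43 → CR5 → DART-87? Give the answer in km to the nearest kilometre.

1216 km

IC3→TG-43: c = 0.086505 rad, d = 551.28 km
TG-43→CR5: c = 0.088818 rad, d = 566.02 km
CR5→DART-87: c = 0.015493 rad, d = 98.73 km
Total = 551.28 + 566.02 + 98.73 = 1216.03 km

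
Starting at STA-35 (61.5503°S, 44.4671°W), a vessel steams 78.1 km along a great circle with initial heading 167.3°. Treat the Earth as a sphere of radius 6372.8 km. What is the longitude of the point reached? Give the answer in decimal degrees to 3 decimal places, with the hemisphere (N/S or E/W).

δ = d/R = 78.1/6372.8 = 0.012255 rad
φ₂ = arcsin(sin φ₁ cos δ + cos φ₁ sin δ cos θ)
   = arcsin(-0.87924·0.99992 + 0.47639·0.01225·-0.97553) = -62.23490°
λ₂ = λ₁ + atan2(sin θ sin δ cos φ₁, cos δ − sin φ₁ sin φ₂) = -44.13573°

44.136°W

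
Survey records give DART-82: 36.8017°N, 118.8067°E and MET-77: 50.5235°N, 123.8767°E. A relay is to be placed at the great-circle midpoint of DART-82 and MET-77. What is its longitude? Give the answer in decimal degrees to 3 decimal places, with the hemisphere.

121.050°E

Bx = cos φ₂ cos Δλ = 0.633274,  By = cos φ₂ sin Δλ = 0.056184
φₘ = atan2(sin φ₁ + sin φ₂, √((cos φ₁ + Bx)² + By²)) = 43.69025°
λₘ = λ₁ + atan2(By, cos φ₁ + Bx) = 121.05042°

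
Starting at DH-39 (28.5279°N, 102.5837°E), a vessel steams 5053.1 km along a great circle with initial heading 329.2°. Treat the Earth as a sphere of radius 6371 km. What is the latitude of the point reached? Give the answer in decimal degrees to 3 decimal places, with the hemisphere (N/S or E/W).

δ = d/R = 5053.1/6371 = 0.793141 rad
φ₂ = arcsin(sin φ₁ cos δ + cos φ₁ sin δ cos θ)
   = arcsin(0.47759·0.70161 + 0.87858·0.71256·0.85896) = 60.78886°
λ₂ = λ₁ + atan2(sin θ sin δ cos φ₁, cos δ − sin φ₁ sin φ₂) = 54.19891°

60.789°N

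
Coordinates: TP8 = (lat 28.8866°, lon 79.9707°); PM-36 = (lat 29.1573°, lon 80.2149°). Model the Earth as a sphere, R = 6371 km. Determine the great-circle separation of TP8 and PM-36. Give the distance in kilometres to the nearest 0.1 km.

38.3 km

Δφ = 0.2707°,  Δλ = 0.2442°
a = sin²(Δφ/2) + cos φ₁ cos φ₂ sin²(Δλ/2) = 0.000009
c = 2·arcsin(√a) = 0.006018 rad = 0.3448°
d = R·c = 6371 × 0.006018 = 38.3 km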